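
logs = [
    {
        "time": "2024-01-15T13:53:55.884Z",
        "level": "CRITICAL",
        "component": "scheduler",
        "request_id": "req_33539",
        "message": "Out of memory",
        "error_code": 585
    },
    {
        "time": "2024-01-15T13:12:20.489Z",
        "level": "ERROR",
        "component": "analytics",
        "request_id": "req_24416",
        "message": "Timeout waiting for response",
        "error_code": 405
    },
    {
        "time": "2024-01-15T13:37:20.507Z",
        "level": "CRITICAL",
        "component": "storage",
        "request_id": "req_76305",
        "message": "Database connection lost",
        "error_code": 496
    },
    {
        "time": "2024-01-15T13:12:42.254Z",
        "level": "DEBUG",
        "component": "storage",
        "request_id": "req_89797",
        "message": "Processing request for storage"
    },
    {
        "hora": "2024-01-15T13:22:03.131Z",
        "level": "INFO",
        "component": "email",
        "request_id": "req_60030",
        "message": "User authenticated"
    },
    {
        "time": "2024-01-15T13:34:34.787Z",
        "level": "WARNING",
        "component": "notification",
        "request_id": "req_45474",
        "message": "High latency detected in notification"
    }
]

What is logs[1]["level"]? "ERROR"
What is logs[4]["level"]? "INFO"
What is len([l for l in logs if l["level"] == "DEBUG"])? 1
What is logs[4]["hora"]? "2024-01-15T13:22:03.131Z"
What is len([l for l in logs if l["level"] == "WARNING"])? 1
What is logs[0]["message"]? "Out of memory"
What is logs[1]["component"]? "analytics"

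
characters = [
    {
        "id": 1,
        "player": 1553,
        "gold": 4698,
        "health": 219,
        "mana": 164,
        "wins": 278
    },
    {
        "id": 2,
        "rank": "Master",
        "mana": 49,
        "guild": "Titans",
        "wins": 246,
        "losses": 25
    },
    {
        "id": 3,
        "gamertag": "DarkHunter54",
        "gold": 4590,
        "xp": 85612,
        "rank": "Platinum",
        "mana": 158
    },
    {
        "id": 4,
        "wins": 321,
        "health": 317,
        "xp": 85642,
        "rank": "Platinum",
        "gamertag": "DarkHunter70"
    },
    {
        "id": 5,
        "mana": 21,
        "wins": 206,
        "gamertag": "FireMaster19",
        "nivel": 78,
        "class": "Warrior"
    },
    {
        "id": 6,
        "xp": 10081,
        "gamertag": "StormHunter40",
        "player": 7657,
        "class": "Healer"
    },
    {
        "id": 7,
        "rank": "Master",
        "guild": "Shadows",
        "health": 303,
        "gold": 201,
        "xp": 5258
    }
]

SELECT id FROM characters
[1, 2, 3, 4, 5, 6, 7]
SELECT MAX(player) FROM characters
7657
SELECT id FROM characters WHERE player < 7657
[1]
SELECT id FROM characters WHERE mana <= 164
[1, 2, 3, 5]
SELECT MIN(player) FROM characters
1553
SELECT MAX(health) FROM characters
317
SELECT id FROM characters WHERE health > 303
[4]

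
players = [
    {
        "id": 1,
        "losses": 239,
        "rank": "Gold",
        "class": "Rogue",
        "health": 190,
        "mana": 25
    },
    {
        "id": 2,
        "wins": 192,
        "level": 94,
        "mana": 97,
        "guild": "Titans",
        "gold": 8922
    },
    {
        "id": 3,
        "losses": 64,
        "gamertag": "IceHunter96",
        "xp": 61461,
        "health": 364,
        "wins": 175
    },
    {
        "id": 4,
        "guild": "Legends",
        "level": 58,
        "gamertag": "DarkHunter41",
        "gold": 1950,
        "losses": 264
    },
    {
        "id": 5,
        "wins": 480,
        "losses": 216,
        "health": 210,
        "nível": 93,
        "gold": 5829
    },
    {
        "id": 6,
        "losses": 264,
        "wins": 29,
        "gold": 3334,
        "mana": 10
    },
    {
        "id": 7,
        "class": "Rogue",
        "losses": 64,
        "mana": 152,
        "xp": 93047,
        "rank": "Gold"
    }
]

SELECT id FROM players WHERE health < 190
[]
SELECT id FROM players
[1, 2, 3, 4, 5, 6, 7]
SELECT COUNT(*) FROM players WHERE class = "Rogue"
2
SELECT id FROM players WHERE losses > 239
[4, 6]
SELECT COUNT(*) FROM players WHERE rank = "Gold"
2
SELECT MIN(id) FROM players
1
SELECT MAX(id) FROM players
7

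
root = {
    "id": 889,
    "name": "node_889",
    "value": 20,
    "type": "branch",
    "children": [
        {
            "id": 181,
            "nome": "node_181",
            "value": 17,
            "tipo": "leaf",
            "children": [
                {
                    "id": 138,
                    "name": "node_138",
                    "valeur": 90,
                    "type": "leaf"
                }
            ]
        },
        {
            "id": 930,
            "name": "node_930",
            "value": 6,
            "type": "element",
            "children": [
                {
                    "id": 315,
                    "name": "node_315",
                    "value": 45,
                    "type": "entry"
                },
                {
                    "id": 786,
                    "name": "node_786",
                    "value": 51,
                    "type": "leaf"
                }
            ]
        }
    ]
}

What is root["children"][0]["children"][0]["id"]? 138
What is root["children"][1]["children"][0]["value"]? 45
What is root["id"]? 889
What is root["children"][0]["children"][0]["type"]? "leaf"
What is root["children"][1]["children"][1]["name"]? "node_786"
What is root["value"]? 20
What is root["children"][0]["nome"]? "node_181"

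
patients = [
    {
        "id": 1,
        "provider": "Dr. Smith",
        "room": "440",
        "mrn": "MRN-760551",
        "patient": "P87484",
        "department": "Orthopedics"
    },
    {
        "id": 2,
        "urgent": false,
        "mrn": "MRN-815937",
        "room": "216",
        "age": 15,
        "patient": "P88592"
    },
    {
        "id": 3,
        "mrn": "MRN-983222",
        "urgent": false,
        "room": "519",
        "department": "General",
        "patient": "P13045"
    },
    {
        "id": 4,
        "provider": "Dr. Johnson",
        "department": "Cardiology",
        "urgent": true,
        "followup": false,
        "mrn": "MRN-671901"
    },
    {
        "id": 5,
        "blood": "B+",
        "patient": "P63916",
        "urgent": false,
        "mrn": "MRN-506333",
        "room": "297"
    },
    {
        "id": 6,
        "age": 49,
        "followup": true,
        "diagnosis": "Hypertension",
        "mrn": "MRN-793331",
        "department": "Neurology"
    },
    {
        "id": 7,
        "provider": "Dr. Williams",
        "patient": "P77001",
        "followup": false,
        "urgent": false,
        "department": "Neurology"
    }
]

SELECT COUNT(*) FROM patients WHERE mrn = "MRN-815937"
1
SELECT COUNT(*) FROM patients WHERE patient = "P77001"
1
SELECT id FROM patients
[1, 2, 3, 4, 5, 6, 7]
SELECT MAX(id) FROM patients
7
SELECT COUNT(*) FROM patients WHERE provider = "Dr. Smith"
1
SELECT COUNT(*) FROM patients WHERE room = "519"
1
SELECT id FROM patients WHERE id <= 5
[1, 2, 3, 4, 5]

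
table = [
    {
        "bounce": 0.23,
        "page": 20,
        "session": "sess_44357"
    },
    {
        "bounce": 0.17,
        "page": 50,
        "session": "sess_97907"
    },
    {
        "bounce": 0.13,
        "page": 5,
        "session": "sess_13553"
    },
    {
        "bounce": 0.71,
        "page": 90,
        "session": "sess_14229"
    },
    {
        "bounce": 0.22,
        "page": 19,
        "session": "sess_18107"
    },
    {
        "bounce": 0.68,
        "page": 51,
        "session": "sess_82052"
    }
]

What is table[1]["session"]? "sess_97907"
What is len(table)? 6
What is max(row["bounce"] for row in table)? 0.71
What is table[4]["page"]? 19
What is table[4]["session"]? "sess_18107"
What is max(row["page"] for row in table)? 90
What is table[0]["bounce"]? 0.23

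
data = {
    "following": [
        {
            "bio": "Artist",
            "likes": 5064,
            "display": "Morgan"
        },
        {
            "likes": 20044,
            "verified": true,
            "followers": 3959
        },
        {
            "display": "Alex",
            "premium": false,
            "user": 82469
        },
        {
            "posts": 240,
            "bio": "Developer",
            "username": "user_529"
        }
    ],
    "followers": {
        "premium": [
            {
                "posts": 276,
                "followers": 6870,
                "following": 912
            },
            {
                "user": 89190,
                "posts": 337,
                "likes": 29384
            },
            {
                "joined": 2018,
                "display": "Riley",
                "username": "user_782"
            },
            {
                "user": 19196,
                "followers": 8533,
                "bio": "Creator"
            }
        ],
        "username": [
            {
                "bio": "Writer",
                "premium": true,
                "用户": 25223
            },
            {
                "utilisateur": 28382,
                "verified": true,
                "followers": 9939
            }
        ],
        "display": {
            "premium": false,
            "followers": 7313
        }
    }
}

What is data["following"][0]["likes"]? 5064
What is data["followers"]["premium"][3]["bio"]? "Creator"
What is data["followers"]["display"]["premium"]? False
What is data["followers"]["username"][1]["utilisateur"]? 28382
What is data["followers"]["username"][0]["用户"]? 25223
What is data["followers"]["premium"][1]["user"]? 89190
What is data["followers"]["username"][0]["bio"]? "Writer"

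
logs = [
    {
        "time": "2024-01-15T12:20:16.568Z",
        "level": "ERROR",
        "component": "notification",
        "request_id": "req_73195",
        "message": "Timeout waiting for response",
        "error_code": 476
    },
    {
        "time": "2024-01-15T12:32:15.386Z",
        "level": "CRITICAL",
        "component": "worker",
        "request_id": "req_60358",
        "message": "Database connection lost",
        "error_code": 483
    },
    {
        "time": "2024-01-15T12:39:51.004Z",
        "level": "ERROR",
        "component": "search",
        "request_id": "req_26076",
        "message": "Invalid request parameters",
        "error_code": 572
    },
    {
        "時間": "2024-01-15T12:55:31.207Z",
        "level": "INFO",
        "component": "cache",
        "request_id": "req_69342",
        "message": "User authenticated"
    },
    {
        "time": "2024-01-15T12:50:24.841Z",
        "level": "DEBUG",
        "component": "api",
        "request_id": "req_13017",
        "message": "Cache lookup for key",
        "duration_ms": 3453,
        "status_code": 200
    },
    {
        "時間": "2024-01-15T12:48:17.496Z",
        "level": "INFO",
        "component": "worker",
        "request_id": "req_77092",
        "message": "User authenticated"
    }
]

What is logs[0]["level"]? "ERROR"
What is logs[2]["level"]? "ERROR"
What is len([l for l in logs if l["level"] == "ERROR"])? 2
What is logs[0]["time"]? "2024-01-15T12:20:16.568Z"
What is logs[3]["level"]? "INFO"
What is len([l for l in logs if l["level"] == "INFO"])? 2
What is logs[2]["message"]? "Invalid request parameters"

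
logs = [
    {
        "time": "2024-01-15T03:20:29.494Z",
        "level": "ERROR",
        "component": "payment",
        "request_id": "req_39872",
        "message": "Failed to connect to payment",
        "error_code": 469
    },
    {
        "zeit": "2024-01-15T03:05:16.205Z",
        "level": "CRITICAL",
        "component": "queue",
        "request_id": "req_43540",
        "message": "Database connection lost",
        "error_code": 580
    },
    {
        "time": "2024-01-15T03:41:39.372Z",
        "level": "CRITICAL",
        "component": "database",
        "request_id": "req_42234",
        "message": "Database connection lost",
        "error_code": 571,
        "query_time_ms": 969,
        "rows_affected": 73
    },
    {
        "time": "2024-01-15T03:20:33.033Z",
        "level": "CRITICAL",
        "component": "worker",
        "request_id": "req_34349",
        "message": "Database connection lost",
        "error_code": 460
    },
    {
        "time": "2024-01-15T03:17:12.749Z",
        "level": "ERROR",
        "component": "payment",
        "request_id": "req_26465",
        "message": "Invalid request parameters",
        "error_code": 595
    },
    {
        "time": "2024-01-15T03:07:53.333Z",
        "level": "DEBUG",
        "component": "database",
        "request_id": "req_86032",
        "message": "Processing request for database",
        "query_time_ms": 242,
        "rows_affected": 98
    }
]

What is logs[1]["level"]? "CRITICAL"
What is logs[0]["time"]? "2024-01-15T03:20:29.494Z"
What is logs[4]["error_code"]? 595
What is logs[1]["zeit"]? "2024-01-15T03:05:16.205Z"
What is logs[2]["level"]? "CRITICAL"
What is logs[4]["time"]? "2024-01-15T03:17:12.749Z"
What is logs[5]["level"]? "DEBUG"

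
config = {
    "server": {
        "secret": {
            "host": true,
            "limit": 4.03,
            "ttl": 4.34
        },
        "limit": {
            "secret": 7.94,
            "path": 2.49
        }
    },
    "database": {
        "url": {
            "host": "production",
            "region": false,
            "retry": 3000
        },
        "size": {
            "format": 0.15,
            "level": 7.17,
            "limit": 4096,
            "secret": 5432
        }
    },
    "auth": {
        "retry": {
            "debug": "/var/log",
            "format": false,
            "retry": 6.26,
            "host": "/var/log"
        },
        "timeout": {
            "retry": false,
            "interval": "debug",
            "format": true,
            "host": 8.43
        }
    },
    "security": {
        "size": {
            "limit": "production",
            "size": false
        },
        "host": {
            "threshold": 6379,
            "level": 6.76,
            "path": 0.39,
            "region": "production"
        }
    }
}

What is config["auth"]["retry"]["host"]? "/var/log"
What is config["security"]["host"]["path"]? 0.39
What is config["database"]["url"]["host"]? "production"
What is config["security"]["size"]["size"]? False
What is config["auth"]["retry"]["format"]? False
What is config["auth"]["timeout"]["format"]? True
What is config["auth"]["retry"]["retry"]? 6.26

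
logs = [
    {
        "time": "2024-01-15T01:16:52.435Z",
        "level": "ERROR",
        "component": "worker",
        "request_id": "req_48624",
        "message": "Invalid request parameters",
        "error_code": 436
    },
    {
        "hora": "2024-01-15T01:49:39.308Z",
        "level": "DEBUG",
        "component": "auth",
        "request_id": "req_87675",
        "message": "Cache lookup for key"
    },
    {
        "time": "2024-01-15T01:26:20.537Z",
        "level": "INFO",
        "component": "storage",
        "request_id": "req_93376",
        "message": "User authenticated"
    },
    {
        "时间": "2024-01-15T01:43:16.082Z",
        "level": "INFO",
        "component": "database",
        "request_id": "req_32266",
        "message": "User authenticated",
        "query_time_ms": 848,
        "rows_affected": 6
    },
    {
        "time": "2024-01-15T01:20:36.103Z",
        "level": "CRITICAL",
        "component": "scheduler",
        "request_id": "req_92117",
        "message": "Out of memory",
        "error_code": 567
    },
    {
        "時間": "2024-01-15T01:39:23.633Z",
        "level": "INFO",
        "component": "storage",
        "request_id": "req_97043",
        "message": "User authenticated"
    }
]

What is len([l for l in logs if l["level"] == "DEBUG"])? 1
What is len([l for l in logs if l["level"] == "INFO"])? 3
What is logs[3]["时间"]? "2024-01-15T01:43:16.082Z"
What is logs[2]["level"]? "INFO"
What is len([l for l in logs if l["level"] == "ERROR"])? 1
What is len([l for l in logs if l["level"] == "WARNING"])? 0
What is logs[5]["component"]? "storage"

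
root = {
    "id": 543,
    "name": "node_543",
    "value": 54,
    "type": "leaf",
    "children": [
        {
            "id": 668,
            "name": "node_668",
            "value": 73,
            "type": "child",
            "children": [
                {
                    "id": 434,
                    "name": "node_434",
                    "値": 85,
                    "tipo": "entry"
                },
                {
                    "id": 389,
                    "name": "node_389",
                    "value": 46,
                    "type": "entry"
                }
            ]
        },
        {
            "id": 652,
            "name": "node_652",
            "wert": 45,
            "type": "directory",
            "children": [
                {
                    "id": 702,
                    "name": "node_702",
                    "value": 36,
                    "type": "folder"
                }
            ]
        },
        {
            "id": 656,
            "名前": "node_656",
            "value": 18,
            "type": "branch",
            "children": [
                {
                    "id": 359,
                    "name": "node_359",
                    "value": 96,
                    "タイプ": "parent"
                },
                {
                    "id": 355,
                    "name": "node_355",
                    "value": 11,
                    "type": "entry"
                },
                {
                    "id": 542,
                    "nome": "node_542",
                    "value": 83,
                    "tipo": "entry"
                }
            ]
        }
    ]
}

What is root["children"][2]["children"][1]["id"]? 355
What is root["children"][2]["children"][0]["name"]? "node_359"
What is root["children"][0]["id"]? 668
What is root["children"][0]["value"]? 73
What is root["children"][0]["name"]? "node_668"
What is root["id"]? 543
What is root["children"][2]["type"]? "branch"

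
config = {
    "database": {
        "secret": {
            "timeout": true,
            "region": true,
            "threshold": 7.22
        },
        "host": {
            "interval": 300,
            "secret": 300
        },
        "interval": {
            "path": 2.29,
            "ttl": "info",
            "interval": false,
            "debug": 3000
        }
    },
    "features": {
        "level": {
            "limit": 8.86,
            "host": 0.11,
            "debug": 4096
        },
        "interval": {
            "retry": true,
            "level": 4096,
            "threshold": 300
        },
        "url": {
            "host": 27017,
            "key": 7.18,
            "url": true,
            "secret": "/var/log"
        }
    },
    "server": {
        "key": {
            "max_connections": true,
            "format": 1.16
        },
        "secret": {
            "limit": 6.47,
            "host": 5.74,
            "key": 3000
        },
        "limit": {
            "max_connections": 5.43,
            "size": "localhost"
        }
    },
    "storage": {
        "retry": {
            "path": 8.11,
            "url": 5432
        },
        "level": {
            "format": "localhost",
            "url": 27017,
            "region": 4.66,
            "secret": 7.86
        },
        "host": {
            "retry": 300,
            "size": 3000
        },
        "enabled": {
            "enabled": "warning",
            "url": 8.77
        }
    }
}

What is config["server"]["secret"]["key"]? 3000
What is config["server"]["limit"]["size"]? "localhost"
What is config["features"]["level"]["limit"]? 8.86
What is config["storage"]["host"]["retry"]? 300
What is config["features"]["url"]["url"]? True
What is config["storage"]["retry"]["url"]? 5432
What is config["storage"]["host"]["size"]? 3000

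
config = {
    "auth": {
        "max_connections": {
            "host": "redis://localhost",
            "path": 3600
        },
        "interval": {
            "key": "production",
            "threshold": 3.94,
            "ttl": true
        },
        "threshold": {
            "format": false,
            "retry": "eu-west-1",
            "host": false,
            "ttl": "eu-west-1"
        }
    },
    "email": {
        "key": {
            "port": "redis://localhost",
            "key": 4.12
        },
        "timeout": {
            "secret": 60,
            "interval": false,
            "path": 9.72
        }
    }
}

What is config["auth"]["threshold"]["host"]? False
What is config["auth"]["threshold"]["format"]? False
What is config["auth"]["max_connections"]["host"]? "redis://localhost"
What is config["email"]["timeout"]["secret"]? 60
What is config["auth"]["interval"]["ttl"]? True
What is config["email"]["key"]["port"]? "redis://localhost"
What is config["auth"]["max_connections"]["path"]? 3600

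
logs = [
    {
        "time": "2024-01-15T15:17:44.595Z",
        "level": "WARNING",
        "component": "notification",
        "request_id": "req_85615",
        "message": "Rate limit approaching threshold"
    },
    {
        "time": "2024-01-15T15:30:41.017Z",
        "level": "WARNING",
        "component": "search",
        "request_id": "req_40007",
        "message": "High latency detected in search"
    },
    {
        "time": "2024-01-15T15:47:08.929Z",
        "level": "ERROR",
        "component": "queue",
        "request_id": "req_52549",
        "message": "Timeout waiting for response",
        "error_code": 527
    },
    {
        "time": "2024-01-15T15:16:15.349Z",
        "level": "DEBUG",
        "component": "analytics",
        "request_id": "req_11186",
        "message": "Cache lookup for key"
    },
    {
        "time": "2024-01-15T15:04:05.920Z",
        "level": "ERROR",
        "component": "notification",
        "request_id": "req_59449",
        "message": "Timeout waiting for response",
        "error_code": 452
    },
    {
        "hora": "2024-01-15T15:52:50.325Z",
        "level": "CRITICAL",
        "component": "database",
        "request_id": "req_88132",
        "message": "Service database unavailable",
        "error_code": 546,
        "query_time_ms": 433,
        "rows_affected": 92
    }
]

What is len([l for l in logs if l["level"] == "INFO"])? 0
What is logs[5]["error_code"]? 546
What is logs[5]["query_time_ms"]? 433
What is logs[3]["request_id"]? "req_11186"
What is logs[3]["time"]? "2024-01-15T15:16:15.349Z"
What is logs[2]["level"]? "ERROR"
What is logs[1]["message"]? "High latency detected in search"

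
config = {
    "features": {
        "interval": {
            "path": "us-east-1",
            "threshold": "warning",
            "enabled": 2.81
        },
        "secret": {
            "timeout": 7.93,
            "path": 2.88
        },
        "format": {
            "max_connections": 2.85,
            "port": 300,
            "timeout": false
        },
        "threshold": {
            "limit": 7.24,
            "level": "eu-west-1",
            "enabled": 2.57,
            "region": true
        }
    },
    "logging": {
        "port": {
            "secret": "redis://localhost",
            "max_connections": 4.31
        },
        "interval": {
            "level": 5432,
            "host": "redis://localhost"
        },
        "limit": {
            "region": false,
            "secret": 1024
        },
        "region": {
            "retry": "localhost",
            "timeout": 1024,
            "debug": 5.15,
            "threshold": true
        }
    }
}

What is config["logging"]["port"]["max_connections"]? 4.31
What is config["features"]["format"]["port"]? 300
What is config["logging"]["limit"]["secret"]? 1024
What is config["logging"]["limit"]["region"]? False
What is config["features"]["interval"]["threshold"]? "warning"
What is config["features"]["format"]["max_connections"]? 2.85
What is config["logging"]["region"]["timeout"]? 1024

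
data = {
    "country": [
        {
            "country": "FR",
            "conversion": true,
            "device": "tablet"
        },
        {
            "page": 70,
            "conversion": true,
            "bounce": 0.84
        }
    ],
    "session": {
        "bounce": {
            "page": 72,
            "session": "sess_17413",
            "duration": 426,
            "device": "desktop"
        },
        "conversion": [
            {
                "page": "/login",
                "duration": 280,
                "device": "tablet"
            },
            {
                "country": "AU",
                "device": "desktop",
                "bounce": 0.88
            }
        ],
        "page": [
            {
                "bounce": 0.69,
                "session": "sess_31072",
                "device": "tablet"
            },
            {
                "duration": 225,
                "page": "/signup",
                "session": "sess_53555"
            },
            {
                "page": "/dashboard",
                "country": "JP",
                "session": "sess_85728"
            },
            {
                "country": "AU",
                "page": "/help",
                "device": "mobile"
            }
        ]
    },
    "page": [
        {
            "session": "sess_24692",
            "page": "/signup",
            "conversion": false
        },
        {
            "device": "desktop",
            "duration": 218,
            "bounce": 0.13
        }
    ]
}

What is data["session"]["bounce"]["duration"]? 426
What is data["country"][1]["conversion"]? True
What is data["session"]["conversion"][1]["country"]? "AU"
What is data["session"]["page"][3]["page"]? "/help"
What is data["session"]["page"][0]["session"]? "sess_31072"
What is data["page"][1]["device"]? "desktop"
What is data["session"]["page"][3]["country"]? "AU"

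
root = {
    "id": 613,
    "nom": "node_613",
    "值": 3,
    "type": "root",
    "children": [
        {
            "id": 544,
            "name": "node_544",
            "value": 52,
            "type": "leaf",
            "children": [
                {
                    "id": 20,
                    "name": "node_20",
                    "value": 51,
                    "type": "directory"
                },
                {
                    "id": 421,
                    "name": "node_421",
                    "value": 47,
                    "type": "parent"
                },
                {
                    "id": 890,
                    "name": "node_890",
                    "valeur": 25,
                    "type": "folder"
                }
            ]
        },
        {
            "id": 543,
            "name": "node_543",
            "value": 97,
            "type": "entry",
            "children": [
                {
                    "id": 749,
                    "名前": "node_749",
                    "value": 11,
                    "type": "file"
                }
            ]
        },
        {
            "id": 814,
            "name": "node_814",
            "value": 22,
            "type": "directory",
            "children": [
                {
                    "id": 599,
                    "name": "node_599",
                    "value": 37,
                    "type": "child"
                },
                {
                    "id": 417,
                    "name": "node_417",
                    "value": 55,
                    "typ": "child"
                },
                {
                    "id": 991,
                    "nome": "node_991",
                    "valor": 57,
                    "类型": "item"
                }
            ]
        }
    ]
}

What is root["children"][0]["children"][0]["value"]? 51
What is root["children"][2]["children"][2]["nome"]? "node_991"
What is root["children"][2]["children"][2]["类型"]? "item"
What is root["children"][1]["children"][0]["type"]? "file"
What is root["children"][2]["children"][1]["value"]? 55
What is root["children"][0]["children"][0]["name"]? "node_20"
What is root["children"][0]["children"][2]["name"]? "node_890"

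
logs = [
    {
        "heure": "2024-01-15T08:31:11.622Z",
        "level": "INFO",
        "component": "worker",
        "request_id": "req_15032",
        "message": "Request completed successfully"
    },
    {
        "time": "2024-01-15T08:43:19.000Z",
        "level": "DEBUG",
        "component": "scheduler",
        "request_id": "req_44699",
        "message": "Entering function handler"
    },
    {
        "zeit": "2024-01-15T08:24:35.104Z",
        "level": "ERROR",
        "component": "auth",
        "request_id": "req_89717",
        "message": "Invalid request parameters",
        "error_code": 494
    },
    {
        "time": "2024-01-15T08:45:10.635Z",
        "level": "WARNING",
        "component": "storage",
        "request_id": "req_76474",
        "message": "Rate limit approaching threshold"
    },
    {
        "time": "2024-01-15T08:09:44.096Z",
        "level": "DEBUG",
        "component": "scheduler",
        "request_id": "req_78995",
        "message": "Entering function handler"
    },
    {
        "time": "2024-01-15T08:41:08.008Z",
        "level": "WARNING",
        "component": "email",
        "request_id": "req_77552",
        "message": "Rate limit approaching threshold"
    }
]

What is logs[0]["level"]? "INFO"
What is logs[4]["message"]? "Entering function handler"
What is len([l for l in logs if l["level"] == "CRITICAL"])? 0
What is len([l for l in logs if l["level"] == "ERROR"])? 1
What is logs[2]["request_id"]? "req_89717"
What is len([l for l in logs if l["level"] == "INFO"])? 1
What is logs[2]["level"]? "ERROR"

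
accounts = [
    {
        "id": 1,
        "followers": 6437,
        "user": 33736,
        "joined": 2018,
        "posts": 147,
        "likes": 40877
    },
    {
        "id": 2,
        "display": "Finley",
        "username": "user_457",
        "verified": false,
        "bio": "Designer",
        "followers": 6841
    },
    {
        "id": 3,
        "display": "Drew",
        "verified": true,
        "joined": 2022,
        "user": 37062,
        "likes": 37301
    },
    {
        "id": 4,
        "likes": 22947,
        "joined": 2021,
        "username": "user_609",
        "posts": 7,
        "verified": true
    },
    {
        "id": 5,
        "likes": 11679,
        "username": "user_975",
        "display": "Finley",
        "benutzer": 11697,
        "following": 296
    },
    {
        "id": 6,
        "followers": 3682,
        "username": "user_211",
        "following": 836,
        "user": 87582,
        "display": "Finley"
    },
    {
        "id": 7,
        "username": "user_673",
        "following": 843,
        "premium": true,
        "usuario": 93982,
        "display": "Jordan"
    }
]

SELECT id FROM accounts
[1, 2, 3, 4, 5, 6, 7]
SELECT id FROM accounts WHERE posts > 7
[1]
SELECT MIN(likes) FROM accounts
11679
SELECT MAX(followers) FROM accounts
6841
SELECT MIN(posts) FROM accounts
7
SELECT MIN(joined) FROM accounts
2018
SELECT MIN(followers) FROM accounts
3682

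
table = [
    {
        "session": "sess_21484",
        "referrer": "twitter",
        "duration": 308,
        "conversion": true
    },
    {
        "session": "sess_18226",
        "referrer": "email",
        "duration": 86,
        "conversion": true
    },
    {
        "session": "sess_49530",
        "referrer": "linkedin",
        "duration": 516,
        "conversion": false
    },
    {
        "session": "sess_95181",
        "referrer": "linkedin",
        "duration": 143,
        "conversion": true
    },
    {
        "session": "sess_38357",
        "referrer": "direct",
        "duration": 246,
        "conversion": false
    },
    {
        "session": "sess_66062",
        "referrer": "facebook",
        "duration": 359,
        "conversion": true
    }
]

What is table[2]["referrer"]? "linkedin"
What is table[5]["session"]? "sess_66062"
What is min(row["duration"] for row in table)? 86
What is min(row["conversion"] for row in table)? False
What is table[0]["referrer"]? "twitter"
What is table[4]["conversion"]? False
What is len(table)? 6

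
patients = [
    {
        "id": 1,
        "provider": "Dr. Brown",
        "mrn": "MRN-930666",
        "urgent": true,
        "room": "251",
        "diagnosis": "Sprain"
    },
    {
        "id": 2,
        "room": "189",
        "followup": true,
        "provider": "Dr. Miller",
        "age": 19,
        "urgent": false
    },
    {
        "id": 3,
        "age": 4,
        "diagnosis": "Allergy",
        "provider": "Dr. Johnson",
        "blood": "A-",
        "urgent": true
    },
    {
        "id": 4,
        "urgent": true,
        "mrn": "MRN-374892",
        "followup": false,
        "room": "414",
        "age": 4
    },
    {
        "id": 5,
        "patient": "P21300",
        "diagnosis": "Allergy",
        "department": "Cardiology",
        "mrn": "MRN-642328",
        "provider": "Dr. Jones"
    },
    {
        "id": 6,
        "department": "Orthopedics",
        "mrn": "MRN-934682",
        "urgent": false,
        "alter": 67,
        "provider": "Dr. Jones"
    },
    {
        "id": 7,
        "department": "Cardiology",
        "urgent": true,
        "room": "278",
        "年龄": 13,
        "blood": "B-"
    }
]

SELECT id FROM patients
[1, 2, 3, 4, 5, 6, 7]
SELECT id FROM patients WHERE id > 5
[6, 7]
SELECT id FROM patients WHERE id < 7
[1, 2, 3, 4, 5, 6]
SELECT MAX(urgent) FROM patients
True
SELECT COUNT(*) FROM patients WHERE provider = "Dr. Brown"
1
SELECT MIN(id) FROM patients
1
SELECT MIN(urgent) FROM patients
False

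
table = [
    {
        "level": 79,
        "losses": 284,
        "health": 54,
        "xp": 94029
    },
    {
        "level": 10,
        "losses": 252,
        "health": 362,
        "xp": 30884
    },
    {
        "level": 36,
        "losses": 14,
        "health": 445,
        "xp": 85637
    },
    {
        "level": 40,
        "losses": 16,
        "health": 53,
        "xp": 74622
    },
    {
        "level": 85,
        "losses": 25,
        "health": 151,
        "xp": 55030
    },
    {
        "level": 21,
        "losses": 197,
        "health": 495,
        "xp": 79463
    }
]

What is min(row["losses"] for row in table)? 14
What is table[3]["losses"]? 16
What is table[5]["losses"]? 197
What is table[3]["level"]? 40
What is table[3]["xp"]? 74622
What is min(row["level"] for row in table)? 10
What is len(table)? 6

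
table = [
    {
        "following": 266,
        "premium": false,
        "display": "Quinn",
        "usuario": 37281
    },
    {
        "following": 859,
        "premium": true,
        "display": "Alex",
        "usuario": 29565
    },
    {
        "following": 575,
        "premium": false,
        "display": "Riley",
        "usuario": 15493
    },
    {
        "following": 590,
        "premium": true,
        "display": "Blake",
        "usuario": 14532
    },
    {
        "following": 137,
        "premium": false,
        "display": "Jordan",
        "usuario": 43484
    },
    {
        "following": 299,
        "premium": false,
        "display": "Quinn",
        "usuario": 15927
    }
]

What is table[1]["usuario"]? 29565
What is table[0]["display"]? "Quinn"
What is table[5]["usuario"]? 15927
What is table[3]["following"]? 590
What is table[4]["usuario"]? 43484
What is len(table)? 6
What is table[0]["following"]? 266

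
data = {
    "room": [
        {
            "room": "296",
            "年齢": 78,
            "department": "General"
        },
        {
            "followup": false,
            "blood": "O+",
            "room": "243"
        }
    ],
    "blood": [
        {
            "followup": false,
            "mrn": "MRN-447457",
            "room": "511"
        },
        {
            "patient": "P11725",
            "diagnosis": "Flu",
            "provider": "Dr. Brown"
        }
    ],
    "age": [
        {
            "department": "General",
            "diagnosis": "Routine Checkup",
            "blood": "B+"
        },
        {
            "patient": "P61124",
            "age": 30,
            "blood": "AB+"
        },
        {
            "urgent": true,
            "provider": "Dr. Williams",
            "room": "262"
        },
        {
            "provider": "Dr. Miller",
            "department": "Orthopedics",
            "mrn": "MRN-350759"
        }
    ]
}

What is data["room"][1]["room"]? "243"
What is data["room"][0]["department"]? "General"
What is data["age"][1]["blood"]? "AB+"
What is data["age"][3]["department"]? "Orthopedics"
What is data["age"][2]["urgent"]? True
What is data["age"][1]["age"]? 30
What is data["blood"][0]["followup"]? False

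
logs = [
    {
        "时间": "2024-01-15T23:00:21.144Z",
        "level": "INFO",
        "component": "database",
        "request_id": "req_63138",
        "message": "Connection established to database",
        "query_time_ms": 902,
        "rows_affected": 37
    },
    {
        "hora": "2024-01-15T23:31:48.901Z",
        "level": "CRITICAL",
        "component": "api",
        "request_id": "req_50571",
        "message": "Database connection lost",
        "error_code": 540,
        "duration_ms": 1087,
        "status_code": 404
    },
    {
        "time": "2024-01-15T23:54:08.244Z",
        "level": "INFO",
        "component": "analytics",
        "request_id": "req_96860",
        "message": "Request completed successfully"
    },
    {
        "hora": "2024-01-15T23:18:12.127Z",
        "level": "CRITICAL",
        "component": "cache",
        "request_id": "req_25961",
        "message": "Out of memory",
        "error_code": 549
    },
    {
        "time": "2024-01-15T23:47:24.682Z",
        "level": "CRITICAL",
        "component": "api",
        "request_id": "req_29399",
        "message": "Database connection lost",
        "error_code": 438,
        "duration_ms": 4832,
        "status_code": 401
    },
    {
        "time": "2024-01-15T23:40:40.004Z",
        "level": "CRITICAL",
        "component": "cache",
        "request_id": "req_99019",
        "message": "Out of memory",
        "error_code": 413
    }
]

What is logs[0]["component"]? "database"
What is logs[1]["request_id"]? "req_50571"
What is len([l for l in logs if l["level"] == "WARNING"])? 0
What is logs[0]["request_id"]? "req_63138"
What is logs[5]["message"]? "Out of memory"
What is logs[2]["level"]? "INFO"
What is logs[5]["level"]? "CRITICAL"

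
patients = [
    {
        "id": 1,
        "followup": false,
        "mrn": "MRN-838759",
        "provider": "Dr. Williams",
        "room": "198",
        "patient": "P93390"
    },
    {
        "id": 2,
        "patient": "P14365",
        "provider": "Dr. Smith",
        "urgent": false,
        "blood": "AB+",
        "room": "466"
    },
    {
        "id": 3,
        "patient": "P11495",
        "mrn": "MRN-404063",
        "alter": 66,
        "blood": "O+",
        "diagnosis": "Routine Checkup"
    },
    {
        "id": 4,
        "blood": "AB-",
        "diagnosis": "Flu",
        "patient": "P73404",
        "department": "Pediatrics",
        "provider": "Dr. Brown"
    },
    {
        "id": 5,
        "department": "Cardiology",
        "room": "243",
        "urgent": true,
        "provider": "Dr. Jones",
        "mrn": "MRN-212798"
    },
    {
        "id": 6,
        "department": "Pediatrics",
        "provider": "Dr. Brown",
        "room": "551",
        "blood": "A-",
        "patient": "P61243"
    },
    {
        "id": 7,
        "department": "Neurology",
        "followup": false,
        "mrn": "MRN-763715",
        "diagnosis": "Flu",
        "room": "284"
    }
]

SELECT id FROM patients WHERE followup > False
[]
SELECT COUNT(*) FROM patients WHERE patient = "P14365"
1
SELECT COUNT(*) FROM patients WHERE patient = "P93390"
1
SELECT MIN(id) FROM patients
1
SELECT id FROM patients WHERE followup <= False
[1, 7]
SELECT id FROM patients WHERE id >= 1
[1, 2, 3, 4, 5, 6, 7]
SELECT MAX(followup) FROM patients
False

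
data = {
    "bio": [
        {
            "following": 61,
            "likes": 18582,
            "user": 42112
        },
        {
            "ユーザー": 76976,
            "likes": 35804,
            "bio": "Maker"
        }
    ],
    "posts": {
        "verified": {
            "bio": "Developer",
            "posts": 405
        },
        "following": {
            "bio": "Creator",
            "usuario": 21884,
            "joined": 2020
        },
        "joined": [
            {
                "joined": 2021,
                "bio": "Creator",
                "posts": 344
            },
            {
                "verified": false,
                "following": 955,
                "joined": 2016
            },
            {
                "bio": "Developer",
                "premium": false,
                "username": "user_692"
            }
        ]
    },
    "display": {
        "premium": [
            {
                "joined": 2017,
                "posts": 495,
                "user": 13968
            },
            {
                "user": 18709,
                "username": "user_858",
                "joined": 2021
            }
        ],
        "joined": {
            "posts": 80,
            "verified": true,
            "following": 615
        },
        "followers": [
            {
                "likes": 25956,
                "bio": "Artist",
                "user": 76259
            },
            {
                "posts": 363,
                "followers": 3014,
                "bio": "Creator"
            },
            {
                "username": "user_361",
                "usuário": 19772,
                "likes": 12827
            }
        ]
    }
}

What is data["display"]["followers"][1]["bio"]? "Creator"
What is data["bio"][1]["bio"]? "Maker"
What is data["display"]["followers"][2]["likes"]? 12827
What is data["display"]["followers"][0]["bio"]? "Artist"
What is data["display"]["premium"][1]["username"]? "user_858"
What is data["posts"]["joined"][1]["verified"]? False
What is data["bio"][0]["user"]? 42112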